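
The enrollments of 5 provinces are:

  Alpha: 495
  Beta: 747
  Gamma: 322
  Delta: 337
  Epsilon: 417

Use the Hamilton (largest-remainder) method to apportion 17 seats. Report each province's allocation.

Alpha: 4; Beta: 6; Gamma: 2; Delta: 2; Epsilon: 3

Total 2318; standard divisor 2318/17 ≈ 136.353.
Standard quotas: Alpha 3.630, Beta 5.478, Gamma 2.362, Delta 2.472, Epsilon 3.058.
Lower quotas: Alpha 3, Beta 5, Gamma 2, Delta 2, Epsilon 3 (sum 15, leaving 2 seats).
Remainders in descending order: Alpha 0.630, Beta 0.478, Delta 0.472, Gamma 0.362, Epsilon 0.058.
The surplus seats go to Alpha, Beta.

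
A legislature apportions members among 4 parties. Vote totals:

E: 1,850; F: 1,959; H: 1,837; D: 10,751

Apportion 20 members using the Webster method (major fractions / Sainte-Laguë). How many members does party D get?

Standard divisor 16397/20 ≈ 819.85; standard quotas: E 2.257, F 2.389, H 2.241, D 13.113.
Rounding to the nearest integer gives 2, 2, 2, 13 = 19 seats, so the divisor must be adjusted.
With modified divisor 790: modified quotas E 2.342, F 2.480, H 2.325, D 13.609.
Rounding to the nearest integer: E 2, F 2, H 2, D 14 (total 20).
D receives 14.

14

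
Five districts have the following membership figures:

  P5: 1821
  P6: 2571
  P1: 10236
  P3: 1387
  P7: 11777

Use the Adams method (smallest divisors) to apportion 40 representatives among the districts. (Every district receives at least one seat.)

Standard divisor 27792/40 ≈ 694.8; standard quotas: P5 2.621, P6 3.700, P1 14.732, P3 1.996, P7 16.950.
Rounding up gives 3, 4, 15, 2, 17 = 41 seats, so the divisor must be adjusted.
With modified divisor 734: modified quotas P5 2.481, P6 3.503, P1 13.946, P3 1.890, P7 16.045.
Rounding up: P5 3, P6 4, P1 14, P3 2, P7 17 (total 40).

P5: 3, P6: 4, P1: 14, P3: 2, P7: 17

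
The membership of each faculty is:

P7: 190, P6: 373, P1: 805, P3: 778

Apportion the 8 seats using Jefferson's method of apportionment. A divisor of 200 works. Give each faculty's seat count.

With modified divisor 200: modified quotas P7 0.950, P6 1.865, P1 4.025, P3 3.890.
Rounding down: P7 0, P6 1, P1 4, P3 3 (total 8).

P7 0; P6 1; P1 4; P3 3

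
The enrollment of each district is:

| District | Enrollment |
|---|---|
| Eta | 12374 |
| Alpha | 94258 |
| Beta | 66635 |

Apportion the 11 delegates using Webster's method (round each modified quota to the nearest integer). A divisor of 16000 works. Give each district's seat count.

Eta: 1; Alpha: 6; Beta: 4

With modified divisor 16000: modified quotas Eta 0.773, Alpha 5.891, Beta 4.165.
Rounding to the nearest integer: Eta 1, Alpha 6, Beta 4 (total 11).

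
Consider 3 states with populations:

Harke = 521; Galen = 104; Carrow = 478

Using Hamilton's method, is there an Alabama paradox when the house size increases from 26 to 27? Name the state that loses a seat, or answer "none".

Galen

At 26 seats: Harke 12, Galen 3, Carrow 11.
At 27 seats: Harke 13, Galen 2, Carrow 12.
Galen drops from 3 to 2.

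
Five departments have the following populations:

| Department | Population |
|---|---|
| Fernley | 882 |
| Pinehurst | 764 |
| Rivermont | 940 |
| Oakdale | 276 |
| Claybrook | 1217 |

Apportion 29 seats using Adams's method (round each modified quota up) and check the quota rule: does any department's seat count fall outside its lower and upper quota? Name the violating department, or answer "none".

none

Standard quotas: Fernley 6.271, Pinehurst 5.432, Rivermont 6.683, Oakdale 1.962, Claybrook 8.652.
Adams allocation: Fernley 6, Pinehurst 6, Rivermont 7, Oakdale 2, Claybrook 8.
Every allocation lies between the lower and upper quota.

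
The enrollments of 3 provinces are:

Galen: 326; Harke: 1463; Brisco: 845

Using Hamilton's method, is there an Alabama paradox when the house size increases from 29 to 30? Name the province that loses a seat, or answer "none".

none

At 29 seats: Galen 4, Harke 16, Brisco 9.
At 30 seats: Galen 4, Harke 17, Brisco 9.
No province's allocation decreased.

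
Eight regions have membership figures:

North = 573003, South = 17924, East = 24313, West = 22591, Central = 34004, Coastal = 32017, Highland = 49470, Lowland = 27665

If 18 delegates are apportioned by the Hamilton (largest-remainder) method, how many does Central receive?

1

The standard divisor is 780987/18 ≈ 43388.167.
Standard quotas: North 13.2064, South 0.4131, East 0.5604, West 0.5207, Central 0.7837, Coastal 0.7379, Highland 1.1402, Lowland 0.6376.
Lower quotas: North 13, South 0, East 0, West 0, Central 0, Coastal 0, Highland 1, Lowland 0 (sum 14, leaving 4 seats).
Remainders in descending order: Central 0.7837, Coastal 0.7379, Lowland 0.6376, East 0.5604, West 0.5207, South 0.4131, North 0.2064, Highland 0.1402.
Largest remainders: Central, Coastal, Lowland, East receive the extra seats.
Central receives 1.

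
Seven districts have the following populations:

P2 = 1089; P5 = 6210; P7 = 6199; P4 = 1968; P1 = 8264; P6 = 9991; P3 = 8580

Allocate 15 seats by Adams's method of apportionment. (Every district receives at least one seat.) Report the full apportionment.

P2: 1; P5: 2; P7: 2; P4: 1; P1: 3; P6: 3; P3: 3

Standard divisor 42301/15 ≈ 2820.067; standard quotas: P2 0.386, P5 2.202, P7 2.198, P4 0.698, P1 2.930, P6 3.543, P3 3.042.
Rounding up gives 1, 3, 3, 1, 3, 4, 4 = 19 seats, so the divisor must be adjusted.
With modified divisor 3700: modified quotas P2 0.294, P5 1.678, P7 1.675, P4 0.532, P1 2.234, P6 2.700, P3 2.319.
Rounding up: P2 1, P5 2, P7 2, P4 1, P1 3, P6 3, P3 3 (total 15).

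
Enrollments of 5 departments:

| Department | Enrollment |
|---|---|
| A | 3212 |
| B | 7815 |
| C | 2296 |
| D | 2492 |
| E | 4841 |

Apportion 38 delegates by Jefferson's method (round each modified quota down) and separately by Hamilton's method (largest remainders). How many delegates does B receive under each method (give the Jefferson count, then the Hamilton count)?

15 and 14

Jefferson: A 6, B 15, C 4, D 4, E 9.
Hamilton: A 6, B 14, C 4, D 5, E 9.
B gets 15 under Jefferson and 14 under Hamilton.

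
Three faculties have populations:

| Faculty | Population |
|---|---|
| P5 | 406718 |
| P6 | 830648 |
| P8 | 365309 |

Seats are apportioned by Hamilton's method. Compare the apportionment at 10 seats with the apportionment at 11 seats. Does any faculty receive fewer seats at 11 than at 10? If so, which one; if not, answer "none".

none

At 10 seats: P5 3, P6 5, P8 2.
At 11 seats: P5 3, P6 6, P8 2.
No faculty's allocation decreased.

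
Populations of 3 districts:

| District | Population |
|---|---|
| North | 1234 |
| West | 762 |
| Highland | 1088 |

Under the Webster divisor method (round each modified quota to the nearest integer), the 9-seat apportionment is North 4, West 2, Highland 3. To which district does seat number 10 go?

Priority for the next seat is population ÷ (current seats + 0.5).
Priorities: North 274.222, West 304.800, Highland 310.857.
Highest priority: Highland.

Highland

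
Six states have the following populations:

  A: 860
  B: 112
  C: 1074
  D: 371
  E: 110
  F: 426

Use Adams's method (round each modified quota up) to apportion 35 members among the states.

A: 10; B: 2; C: 12; D: 4; E: 2; F: 5

Standard divisor 2953/35 ≈ 84.371; standard quotas: A 10.193, B 1.327, C 12.729, D 4.397, E 1.304, F 5.049.
Rounding up gives 11, 2, 13, 5, 2, 6 = 39 seats, so the divisor must be adjusted.
With modified divisor 94: modified quotas A 9.149, B 1.191, C 11.426, D 3.947, E 1.170, F 4.532.
Rounding up: A 10, B 2, C 12, D 4, E 2, F 5 (total 35).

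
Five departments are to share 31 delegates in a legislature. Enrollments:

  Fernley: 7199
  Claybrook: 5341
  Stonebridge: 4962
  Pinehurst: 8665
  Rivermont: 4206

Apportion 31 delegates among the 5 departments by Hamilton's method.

Fernley: 7, Claybrook: 6, Stonebridge: 5, Pinehurst: 9, Rivermont: 4

Standard divisor: 30373 ÷ 31 ≈ 979.774.
Standard quotas: Fernley 7.3476, Claybrook 5.4513, Stonebridge 5.0644, Pinehurst 8.8439, Rivermont 4.2928.
Lower quotas: Fernley 7, Claybrook 5, Stonebridge 5, Pinehurst 8, Rivermont 4 (sum 29, leaving 2 seats).
Remainders in descending order: Pinehurst 0.8439, Claybrook 0.4513, Fernley 0.3476, Rivermont 0.2928, Stonebridge 0.0644.
The surplus seats go to Pinehurst, Claybrook.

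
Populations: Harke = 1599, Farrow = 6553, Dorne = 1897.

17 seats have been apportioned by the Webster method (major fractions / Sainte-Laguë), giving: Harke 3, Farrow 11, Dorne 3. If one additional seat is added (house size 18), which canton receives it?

Farrow

Priority for the next seat is population ÷ (current seats + 0.5).
Priorities: Harke 456.857, Farrow 569.826, Dorne 542.000.
Highest priority: Farrow.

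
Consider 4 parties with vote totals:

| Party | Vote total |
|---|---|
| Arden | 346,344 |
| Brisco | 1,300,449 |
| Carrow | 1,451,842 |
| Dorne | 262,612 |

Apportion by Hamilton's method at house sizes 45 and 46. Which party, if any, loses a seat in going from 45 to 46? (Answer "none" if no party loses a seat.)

At 45 seats: Arden 5, Brisco 17, Carrow 19, Dorne 4.
At 46 seats: Arden 5, Brisco 18, Carrow 20, Dorne 3.
Dorne drops from 4 to 3.

Dorne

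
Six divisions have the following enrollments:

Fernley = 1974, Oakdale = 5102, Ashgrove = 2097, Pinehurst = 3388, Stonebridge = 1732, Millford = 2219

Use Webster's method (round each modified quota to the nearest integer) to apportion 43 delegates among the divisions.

Standard divisor 16512/43 ≈ 384; standard quotas: Fernley 5.141, Oakdale 13.286, Ashgrove 5.461, Pinehurst 8.823, Stonebridge 4.510, Millford 5.779.
Rounding to the nearest integer gives Fernley 5, Oakdale 13, Ashgrove 5, Pinehurst 9, Stonebridge 5, Millford 6 — total 43, matching the house size, so no adjustment is needed.

Fernley 5, Oakdale 13, Ashgrove 5, Pinehurst 9, Stonebridge 5, Millford 6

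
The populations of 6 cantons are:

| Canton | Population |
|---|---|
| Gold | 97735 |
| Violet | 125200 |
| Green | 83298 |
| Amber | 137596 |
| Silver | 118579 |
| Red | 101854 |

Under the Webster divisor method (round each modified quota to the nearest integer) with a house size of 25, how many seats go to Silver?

4

Standard divisor 664262/25 ≈ 26570.48; standard quotas: Gold 3.678, Violet 4.712, Green 3.135, Amber 5.179, Silver 4.463, Red 3.833.
Rounding to the nearest integer gives Gold 4, Violet 5, Green 3, Amber 5, Silver 4, Red 4 — total 25, matching the house size, so no adjustment is needed.
Silver receives 4.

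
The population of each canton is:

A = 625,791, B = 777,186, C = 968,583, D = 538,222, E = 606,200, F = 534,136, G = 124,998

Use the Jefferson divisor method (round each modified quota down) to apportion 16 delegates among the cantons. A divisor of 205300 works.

A=3, B=3, C=4, D=2, E=2, F=2, G=0

With modified divisor 205300: modified quotas A 3.048, B 3.786, C 4.718, D 2.622, E 2.953, F 2.602, G 0.609.
Rounding down: A 3, B 3, C 4, D 2, E 2, F 2, G 0 (total 16).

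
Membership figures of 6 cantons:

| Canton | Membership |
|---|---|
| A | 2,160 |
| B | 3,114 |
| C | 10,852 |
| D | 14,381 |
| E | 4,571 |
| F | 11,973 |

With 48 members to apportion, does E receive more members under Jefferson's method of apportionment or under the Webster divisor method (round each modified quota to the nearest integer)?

Jefferson: A 2, B 3, C 11, D 15, E 4, F 13.
Webster: A 2, B 3, C 11, D 15, E 5, F 12.
E gets 4 under Jefferson and 5 under Webster.

Webster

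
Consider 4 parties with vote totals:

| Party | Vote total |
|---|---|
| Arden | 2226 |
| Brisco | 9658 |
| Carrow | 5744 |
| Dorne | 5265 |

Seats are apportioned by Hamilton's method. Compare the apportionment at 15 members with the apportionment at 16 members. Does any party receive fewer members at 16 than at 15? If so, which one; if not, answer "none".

Arden

At 15 seats: Arden 2, Brisco 6, Carrow 4, Dorne 3.
At 16 seats: Arden 1, Brisco 7, Carrow 4, Dorne 4.
Arden drops from 2 to 1.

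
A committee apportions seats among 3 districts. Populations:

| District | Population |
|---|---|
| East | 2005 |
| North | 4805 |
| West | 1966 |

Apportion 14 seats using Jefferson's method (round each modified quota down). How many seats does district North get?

Standard divisor 8776/14 ≈ 626.857; standard quotas: East 3.198, North 7.665, West 3.136.
Rounding down gives 3, 7, 3 = 13 seats, so the divisor must be adjusted.
With modified divisor 570: modified quotas East 3.518, North 8.430, West 3.449.
Rounding down: East 3, North 8, West 3 (total 14).
North receives 8.

8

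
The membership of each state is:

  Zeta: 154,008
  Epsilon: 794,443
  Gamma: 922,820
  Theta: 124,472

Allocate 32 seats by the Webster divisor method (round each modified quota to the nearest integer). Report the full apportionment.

Standard divisor 1995743/32 ≈ 62366.969; standard quotas: Zeta 2.469, Epsilon 12.738, Gamma 14.797, Theta 1.996.
Rounding to the nearest integer gives Zeta 2, Epsilon 13, Gamma 15, Theta 2 — total 32, matching the house size, so no adjustment is needed.

Zeta: 2, Epsilon: 13, Gamma: 15, Theta: 2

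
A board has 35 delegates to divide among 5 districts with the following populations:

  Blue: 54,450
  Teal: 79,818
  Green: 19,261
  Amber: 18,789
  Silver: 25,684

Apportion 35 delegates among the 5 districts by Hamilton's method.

Blue 10, Teal 14, Green 3, Amber 3, Silver 5

Total 198002; standard divisor 198002/35 ≈ 5657.2.
Standard quotas: Blue 9.6249, Teal 14.1091, Green 3.4047, Amber 3.3213, Silver 4.5401.
Lower quotas: Blue 9, Teal 14, Green 3, Amber 3, Silver 4 (sum 33, leaving 2 seats).
Remainders in descending order: Blue 0.6249, Silver 0.5401, Green 0.4047, Amber 0.3213, Teal 0.1091.
The surplus seats go to Blue, Silver.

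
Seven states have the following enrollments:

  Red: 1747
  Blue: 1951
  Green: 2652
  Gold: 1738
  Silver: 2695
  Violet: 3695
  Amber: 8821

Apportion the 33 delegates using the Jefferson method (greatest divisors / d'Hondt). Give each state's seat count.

Standard divisor 23299/33 ≈ 706.03; standard quotas: Red 2.474, Blue 2.763, Green 3.756, Gold 2.462, Silver 3.817, Violet 5.233, Amber 12.494.
Rounding down gives 2, 2, 3, 2, 3, 5, 12 = 29 seats, so the divisor must be adjusted.
With modified divisor 640: modified quotas Red 2.730, Blue 3.048, Green 4.144, Gold 2.716, Silver 4.211, Violet 5.773, Amber 13.783.
Rounding down: Red 2, Blue 3, Green 4, Gold 2, Silver 4, Violet 5, Amber 13 (total 33).

Red: 2, Blue: 3, Green: 4, Gold: 2, Silver: 4, Violet: 5, Amber: 13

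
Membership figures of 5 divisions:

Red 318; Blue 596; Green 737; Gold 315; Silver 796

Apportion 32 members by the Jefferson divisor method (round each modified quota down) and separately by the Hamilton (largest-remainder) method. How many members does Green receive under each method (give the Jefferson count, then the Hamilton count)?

Jefferson: Red 3, Blue 7, Green 9, Gold 3, Silver 10.
Hamilton: Red 4, Blue 7, Green 8, Gold 4, Silver 9.
Green gets 9 under Jefferson and 8 under Hamilton.

9 and 8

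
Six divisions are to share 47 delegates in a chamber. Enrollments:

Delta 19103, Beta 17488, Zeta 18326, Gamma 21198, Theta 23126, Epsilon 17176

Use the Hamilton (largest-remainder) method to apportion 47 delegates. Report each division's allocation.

The standard divisor is 116417/47 ≈ 2476.957.
Standard quotas: Delta 7.7123, Beta 7.0603, Zeta 7.3986, Gamma 8.5581, Theta 9.3365, Epsilon 6.9343.
Lower quotas: Delta 7, Beta 7, Zeta 7, Gamma 8, Theta 9, Epsilon 6 (sum 44, leaving 3 seats).
Remainders in descending order: Epsilon 0.9343, Delta 0.7123, Gamma 0.5581, Zeta 0.3986, Theta 0.3365, Beta 0.0603.
The surplus seats go to Epsilon, Delta, Gamma.

Delta 8, Beta 7, Zeta 7, Gamma 9, Theta 9, Epsilon 7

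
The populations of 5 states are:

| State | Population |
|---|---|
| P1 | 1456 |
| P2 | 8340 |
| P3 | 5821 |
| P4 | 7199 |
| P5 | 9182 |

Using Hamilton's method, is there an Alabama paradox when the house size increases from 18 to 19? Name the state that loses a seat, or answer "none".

At 18 seats: P1 1, P2 5, P3 3, P4 4, P5 5.
At 19 seats: P1 1, P2 5, P3 4, P4 4, P5 5.
No state's allocation decreased.

none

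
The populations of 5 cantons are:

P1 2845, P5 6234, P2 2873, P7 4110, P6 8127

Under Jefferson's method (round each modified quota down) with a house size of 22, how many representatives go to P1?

2

Standard divisor 24189/22 ≈ 1099.5; standard quotas: P1 2.588, P5 5.670, P2 2.613, P7 3.738, P6 7.392.
Rounding down gives 2, 5, 2, 3, 7 = 19 seats, so the divisor must be adjusted.
With modified divisor 1000: modified quotas P1 2.845, P5 6.234, P2 2.873, P7 4.110, P6 8.127.
Rounding down: P1 2, P5 6, P2 2, P7 4, P6 8 (total 22).
P1 receives 2.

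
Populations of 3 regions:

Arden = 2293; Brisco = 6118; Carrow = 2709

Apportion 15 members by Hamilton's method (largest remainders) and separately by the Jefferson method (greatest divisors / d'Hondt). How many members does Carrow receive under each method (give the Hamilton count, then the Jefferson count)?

4 and 3

Hamilton: Arden 3, Brisco 8, Carrow 4.
Jefferson: Arden 3, Brisco 9, Carrow 3.
Carrow gets 4 under Hamilton and 3 under Jefferson.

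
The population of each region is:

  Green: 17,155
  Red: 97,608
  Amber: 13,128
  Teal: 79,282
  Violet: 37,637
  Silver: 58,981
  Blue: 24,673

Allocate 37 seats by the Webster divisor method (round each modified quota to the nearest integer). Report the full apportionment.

Standard divisor 328464/37 ≈ 8877.405; standard quotas: Green 1.932, Red 10.995, Amber 1.479, Teal 8.931, Violet 4.240, Silver 6.644, Blue 2.779.
Rounding to the nearest integer gives Green 2, Red 11, Amber 1, Teal 9, Violet 4, Silver 7, Blue 3 — total 37, matching the house size, so no adjustment is needed.

Green 2, Red 11, Amber 1, Teal 9, Violet 4, Silver 7, Blue 3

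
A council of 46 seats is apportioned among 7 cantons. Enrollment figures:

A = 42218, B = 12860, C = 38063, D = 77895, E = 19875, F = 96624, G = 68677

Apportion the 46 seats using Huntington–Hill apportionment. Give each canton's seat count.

With divisor 7915: modified quotas A 5.334, B 1.625, C 4.809, D 9.841, E 2.511, F 12.208, G 8.677.
Geometric-mean thresholds: A √(5·6)=5.477, B √(1·2)=1.414, C √(4·5)=4.472, D √(9·10)=9.487, E √(2·3)=2.449, F √(12·13)=12.490, G √(8·9)=8.485.
Each quota rounded against its threshold gives A 5, B 2, C 5, D 10, E 3, F 12, G 9 (total 46).

A 5, B 2, C 5, D 10, E 3, F 12, G 9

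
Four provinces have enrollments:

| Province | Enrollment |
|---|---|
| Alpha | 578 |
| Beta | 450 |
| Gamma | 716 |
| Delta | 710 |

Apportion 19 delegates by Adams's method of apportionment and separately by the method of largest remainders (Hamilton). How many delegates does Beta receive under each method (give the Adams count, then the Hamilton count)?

Adams: Alpha 5, Beta 4, Gamma 5, Delta 5.
Hamilton: Alpha 4, Beta 3, Gamma 6, Delta 6.
Beta gets 4 under Adams and 3 under Hamilton.

4 and 3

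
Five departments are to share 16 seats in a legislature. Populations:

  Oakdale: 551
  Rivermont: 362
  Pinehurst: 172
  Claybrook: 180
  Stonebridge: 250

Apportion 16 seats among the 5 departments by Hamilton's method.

Oakdale 6, Rivermont 4, Pinehurst 2, Claybrook 2, Stonebridge 2

Total 1515; standard divisor 1515/16 ≈ 94.688.
Standard quotas: Oakdale 5.819, Rivermont 3.823, Pinehurst 1.817, Claybrook 1.901, Stonebridge 2.640.
Lower quotas: Oakdale 5, Rivermont 3, Pinehurst 1, Claybrook 1, Stonebridge 2 (sum 12, leaving 4 seats).
Remainders in descending order: Claybrook 0.901, Rivermont 0.823, Oakdale 0.819, Pinehurst 0.817, Stonebridge 0.640.
Largest remainders: Claybrook, Rivermont, Oakdale, Pinehurst receive the extra seats.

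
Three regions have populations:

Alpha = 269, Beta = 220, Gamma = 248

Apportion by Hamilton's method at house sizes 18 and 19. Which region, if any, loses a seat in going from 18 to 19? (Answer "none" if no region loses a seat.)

At 18 seats: Alpha 7, Beta 5, Gamma 6.
At 19 seats: Alpha 7, Beta 6, Gamma 6.
No region's allocation decreased.

none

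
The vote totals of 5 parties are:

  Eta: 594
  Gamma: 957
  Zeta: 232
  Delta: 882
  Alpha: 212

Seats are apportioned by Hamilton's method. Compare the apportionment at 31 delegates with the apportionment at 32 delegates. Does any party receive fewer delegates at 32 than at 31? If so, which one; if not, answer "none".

At 31 seats: Eta 6, Gamma 10, Zeta 3, Delta 10, Alpha 2.
At 32 seats: Eta 7, Gamma 11, Zeta 2, Delta 10, Alpha 2.
Zeta drops from 3 to 2.

Zeta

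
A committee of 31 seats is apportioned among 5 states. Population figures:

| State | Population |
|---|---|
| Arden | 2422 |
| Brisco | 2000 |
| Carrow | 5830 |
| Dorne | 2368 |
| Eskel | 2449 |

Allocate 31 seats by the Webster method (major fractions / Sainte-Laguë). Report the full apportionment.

Arden: 5; Brisco: 4; Carrow: 12; Dorne: 5; Eskel: 5

Standard divisor 15069/31 ≈ 486.097; standard quotas: Arden 4.983, Brisco 4.114, Carrow 11.993, Dorne 4.871, Eskel 5.038.
Rounding to the nearest integer gives Arden 5, Brisco 4, Carrow 12, Dorne 5, Eskel 5 — total 31, matching the house size, so no adjustment is needed.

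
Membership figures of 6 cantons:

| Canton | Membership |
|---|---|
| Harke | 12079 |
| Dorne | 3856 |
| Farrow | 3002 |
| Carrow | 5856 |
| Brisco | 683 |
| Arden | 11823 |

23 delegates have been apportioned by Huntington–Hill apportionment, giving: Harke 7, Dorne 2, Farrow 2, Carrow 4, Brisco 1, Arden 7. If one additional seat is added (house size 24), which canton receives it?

Priority for the next seat is population ÷ (√(s·(s+1))).
Priorities: Harke 1614.124, Dorne 1574.205, Farrow 1225.561, Carrow 1309.441, Brisco 482.954, Arden 1579.915.
Highest priority: Harke.

Harke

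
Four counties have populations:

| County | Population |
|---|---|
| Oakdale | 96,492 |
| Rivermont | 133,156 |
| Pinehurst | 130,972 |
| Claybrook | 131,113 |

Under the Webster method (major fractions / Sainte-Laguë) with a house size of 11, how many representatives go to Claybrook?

3

Standard divisor 491733/11 ≈ 44703; standard quotas: Oakdale 2.159, Rivermont 2.979, Pinehurst 2.930, Claybrook 2.933.
Rounding to the nearest integer gives Oakdale 2, Rivermont 3, Pinehurst 3, Claybrook 3 — total 11, matching the house size, so no adjustment is needed.
Claybrook receives 3.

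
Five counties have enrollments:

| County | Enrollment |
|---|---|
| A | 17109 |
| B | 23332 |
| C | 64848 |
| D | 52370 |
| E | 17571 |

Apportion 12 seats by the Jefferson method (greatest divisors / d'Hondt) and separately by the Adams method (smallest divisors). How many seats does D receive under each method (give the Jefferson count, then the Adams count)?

4 and 3

Jefferson: A 1, B 1, C 5, D 4, E 1.
Adams: A 1, B 2, C 4, D 3, E 2.
D gets 4 under Jefferson and 3 under Adams.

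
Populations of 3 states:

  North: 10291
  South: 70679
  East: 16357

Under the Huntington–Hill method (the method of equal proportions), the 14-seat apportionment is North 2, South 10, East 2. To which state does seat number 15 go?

South

Priority for the next seat is population ÷ (√(s·(s+1))).
Priorities: North 4201.283, South 6738.978, East 6677.717.
Highest priority: South.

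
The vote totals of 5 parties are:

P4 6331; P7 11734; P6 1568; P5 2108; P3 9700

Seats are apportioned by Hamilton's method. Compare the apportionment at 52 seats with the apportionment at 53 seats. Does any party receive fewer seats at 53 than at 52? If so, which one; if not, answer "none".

At 52 seats: P4 10, P7 19, P6 3, P5 4, P3 16.
At 53 seats: P4 11, P7 20, P6 3, P5 3, P3 16.
P5 drops from 4 to 3.

P5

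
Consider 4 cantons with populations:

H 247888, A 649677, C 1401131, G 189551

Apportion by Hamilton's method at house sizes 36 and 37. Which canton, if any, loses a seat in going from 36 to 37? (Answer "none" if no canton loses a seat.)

none

At 36 seats: H 4, A 9, C 20, G 3.
At 37 seats: H 4, A 9, C 21, G 3.
No canton's allocation decreased.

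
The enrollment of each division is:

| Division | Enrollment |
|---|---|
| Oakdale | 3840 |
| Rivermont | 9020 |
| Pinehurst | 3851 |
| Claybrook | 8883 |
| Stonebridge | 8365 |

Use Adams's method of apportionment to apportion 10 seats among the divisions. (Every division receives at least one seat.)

Oakdale 1, Rivermont 3, Pinehurst 1, Claybrook 3, Stonebridge 2

Standard divisor 33959/10 ≈ 3395.9; standard quotas: Oakdale 1.131, Rivermont 2.656, Pinehurst 1.134, Claybrook 2.616, Stonebridge 2.463.
Rounding up gives 2, 3, 2, 3, 3 = 13 seats, so the divisor must be adjusted.
With modified divisor 4300: modified quotas Oakdale 0.893, Rivermont 2.098, Pinehurst 0.896, Claybrook 2.066, Stonebridge 1.945.
Rounding up: Oakdale 1, Rivermont 3, Pinehurst 1, Claybrook 3, Stonebridge 2 (total 10).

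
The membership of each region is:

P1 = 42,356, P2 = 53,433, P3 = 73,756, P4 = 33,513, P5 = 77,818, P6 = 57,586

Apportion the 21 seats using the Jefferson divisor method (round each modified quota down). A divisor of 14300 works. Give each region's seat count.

P1=2, P2=3, P3=5, P4=2, P5=5, P6=4

With modified divisor 14300: modified quotas P1 2.962, P2 3.737, P3 5.158, P4 2.344, P5 5.442, P6 4.027.
Rounding down: P1 2, P2 3, P3 5, P4 2, P5 5, P6 4 (total 21).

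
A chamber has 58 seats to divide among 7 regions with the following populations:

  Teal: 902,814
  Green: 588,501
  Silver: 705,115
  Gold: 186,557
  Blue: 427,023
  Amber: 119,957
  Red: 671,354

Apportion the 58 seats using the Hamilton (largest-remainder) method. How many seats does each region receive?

Standard divisor: 3601321 ÷ 58 ≈ 62091.741.
Standard quotas: Teal 14.5400, Green 9.4779, Silver 11.3560, Gold 3.0045, Blue 6.8773, Amber 1.9319, Red 10.8123.
Lower quotas: Teal 14, Green 9, Silver 11, Gold 3, Blue 6, Amber 1, Red 10 (sum 54, leaving 4 seats).
Remainders in descending order: Amber 0.9319, Blue 0.8773, Red 0.8123, Teal 0.5400, Green 0.4779, Silver 0.3560, Gold 0.0045.
The surplus seats go to Amber, Blue, Red, Teal.

Teal: 15; Green: 9; Silver: 11; Gold: 3; Blue: 7; Amber: 2; Red: 11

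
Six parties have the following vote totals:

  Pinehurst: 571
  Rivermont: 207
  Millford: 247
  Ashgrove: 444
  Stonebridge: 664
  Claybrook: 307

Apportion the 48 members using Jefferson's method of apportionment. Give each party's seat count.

Pinehurst: 11, Rivermont: 4, Millford: 5, Ashgrove: 9, Stonebridge: 13, Claybrook: 6

Standard divisor 2440/48 ≈ 50.833; standard quotas: Pinehurst 11.233, Rivermont 4.072, Millford 4.859, Ashgrove 8.734, Stonebridge 13.062, Claybrook 6.039.
Rounding down gives 11, 4, 4, 8, 13, 6 = 46 seats, so the divisor must be adjusted.
With modified divisor 48: modified quotas Pinehurst 11.896, Rivermont 4.312, Millford 5.146, Ashgrove 9.250, Stonebridge 13.833, Claybrook 6.396.
Rounding down: Pinehurst 11, Rivermont 4, Millford 5, Ashgrove 9, Stonebridge 13, Claybrook 6 (total 48).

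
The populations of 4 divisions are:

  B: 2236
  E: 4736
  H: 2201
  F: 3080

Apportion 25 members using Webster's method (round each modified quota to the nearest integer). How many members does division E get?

Standard divisor 12253/25 ≈ 490.12; standard quotas: B 4.562, E 9.663, H 4.491, F 6.284.
Rounding to the nearest integer gives B 5, E 10, H 4, F 6 — total 25, matching the house size, so no adjustment is needed.
E receives 10.

10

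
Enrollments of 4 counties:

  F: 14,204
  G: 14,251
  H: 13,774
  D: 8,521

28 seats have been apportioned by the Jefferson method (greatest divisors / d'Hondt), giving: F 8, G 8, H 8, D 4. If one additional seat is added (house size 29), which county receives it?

Priority for the next seat is population ÷ (current seats + 1).
Priorities: F 1578.222, G 1583.444, H 1530.444, D 1704.200.
Highest priority: D.

D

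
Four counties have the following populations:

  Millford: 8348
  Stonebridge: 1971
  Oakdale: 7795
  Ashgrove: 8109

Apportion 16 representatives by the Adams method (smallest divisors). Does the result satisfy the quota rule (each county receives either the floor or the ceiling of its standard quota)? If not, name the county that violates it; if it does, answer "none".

Standard quotas: Millford 5.094, Stonebridge 1.203, Oakdale 4.756, Ashgrove 4.948.
Adams allocation: Millford 5, Stonebridge 2, Oakdale 4, Ashgrove 5.
Every allocation lies between the lower and upper quota.

none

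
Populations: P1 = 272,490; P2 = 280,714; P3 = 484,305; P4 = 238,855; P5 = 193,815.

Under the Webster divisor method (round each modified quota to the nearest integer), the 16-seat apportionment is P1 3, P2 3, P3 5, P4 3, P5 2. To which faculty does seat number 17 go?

Priority for the next seat is population ÷ (current seats + 0.5).
Priorities: P1 77854.286, P2 80204.000, P3 88055.455, P4 68244.286, P5 77526.000.
Highest priority: P3.

P3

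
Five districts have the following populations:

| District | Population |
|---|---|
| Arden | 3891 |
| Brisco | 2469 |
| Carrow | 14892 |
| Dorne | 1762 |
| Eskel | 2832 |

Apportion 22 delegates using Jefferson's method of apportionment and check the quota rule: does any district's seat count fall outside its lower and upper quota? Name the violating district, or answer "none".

Carrow

Standard quotas: Arden 3.312, Brisco 2.102, Carrow 12.676, Dorne 1.500, Eskel 2.411.
Jefferson allocation: Arden 3, Brisco 2, Carrow 14, Dorne 1, Eskel 2.
Carrow has quota 12.676 (lower 12, upper 13) but receives 14 — outside the quota interval.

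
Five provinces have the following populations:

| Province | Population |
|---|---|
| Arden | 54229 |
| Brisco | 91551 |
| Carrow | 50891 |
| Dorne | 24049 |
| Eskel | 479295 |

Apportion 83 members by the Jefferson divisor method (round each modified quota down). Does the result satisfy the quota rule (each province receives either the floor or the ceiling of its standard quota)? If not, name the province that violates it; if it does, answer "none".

Standard quotas: Arden 6.430, Brisco 10.855, Carrow 6.034, Dorne 2.851, Eskel 56.829.
Jefferson allocation: Arden 6, Brisco 11, Carrow 6, Dorne 2, Eskel 58.
Eskel has quota 56.829 (lower 56, upper 57) but receives 58 — outside the quota interval.

Eskel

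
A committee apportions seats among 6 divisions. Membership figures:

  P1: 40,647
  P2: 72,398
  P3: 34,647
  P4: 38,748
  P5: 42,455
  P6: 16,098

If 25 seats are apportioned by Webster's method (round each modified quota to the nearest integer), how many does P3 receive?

Standard divisor 244993/25 ≈ 9799.72; standard quotas: P1 4.148, P2 7.388, P3 3.536, P4 3.954, P5 4.332, P6 1.643.
Rounding to the nearest integer gives P1 4, P2 7, P3 4, P4 4, P5 4, P6 2 — total 25, matching the house size, so no adjustment is needed.
P3 receives 4.

4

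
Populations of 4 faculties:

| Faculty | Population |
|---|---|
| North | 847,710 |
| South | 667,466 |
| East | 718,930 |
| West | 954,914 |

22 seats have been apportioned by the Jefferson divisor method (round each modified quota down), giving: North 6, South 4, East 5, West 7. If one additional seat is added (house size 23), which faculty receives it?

South

Priority for the next seat is population ÷ (current seats + 1).
Priorities: North 121101.429, South 133493.200, East 119821.667, West 119364.250.
Highest priority: South.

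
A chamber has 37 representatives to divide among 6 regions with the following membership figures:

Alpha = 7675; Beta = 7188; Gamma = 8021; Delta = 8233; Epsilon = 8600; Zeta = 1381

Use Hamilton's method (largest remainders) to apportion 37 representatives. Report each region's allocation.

Alpha=7, Beta=7, Gamma=7, Delta=7, Epsilon=8, Zeta=1

Standard divisor: 41098 ÷ 37 ≈ 1110.757.
Standard quotas: Alpha 6.9097, Beta 6.4713, Gamma 7.2212, Delta 7.4121, Epsilon 7.7425, Zeta 1.2433.
Lower quotas: Alpha 6, Beta 6, Gamma 7, Delta 7, Epsilon 7, Zeta 1 (sum 34, leaving 3 seats).
Remainders in descending order: Alpha 0.9097, Epsilon 0.7425, Beta 0.4713, Delta 0.4121, Zeta 0.2433, Gamma 0.2212.
The surplus seats go to Alpha, Epsilon, Beta.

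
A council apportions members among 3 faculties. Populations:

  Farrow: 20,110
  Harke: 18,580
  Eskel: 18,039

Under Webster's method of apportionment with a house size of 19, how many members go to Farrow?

7

Standard divisor 56729/19 ≈ 2985.737; standard quotas: Farrow 6.735, Harke 6.223, Eskel 6.042.
Rounding to the nearest integer gives Farrow 7, Harke 6, Eskel 6 — total 19, matching the house size, so no adjustment is needed.
Farrow receives 7.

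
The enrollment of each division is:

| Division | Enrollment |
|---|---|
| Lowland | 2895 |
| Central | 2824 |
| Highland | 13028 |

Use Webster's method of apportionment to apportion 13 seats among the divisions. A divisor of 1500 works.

Lowland 2, Central 2, Highland 9

With modified divisor 1500: modified quotas Lowland 1.930, Central 1.883, Highland 8.685.
Rounding to the nearest integer: Lowland 2, Central 2, Highland 9 (total 13).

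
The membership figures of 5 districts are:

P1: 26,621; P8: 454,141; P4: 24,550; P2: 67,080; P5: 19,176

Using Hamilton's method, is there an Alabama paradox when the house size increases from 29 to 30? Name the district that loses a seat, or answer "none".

At 29 seats: P1 2, P8 22, P4 1, P2 3, P5 1.
At 30 seats: P1 1, P8 23, P4 1, P2 4, P5 1.
P1 drops from 2 to 1.

P1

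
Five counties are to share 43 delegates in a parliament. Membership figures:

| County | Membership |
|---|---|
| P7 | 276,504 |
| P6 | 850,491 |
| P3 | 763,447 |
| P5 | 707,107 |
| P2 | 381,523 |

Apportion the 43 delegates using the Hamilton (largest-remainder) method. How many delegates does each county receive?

Standard divisor: 2979072 ÷ 43 ≈ 69280.744.
Standard quotas: P7 3.9911, P6 12.2760, P3 11.0196, P5 10.2064, P2 5.5069.
Lower quotas: P7 3, P6 12, P3 11, P5 10, P2 5 (sum 41, leaving 2 seats).
Remainders in descending order: P7 0.9911, P2 0.5069, P6 0.2760, P5 0.2064, P3 0.0196.
Largest remainders: P7, P2 receive the extra seats.

P7=4, P6=12, P3=11, P5=10, P2=6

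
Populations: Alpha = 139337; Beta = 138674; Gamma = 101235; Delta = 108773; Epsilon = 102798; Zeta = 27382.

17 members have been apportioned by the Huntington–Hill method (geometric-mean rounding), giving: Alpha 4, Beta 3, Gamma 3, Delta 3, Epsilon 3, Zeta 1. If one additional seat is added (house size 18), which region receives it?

Beta

Priority for the next seat is population ÷ (√(s·(s+1))).
Priorities: Alpha 31156.700, Beta 40031.736, Gamma 29224.027, Delta 31400.060, Epsilon 29675.226, Zeta 19361.998.
Highest priority: Beta.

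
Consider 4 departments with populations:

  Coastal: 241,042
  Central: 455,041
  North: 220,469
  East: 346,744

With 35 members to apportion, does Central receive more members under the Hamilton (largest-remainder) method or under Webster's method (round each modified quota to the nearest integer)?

Hamilton: Coastal 7, Central 13, North 6, East 9.
Webster: Coastal 7, Central 12, North 6, East 10.
Central gets 13 under Hamilton and 12 under Webster.

Hamilton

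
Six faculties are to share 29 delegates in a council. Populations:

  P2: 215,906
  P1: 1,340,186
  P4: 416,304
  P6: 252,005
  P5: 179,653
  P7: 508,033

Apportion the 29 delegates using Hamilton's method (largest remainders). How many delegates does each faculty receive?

P2 2, P1 13, P4 4, P6 3, P5 2, P7 5

Total 2912087; standard divisor 2912087/29 ≈ 100416.793.
Standard quotas: P2 2.1501, P1 13.3462, P4 4.1458, P6 2.5096, P5 1.7891, P7 5.0592.
Lower quotas: P2 2, P1 13, P4 4, P6 2, P5 1, P7 5 (sum 27, leaving 2 seats).
Remainders in descending order: P5 0.7891, P6 0.5096, P1 0.3462, P2 0.1501, P4 0.1458, P7 0.0592.
Largest remainders: P5, P6 receive the extra seats.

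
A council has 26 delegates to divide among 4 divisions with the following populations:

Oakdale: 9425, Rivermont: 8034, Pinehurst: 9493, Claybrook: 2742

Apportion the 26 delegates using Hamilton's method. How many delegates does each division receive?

Total 29694; standard divisor 29694/26 ≈ 1142.077.
Standard quotas: Oakdale 8.2525, Rivermont 7.0346, Pinehurst 8.3120, Claybrook 2.4009.
Lower quotas: Oakdale 8, Rivermont 7, Pinehurst 8, Claybrook 2 (sum 25, leaving 1 seat).
Remainders in descending order: Claybrook 0.4009, Pinehurst 0.3120, Oakdale 0.2525, Rivermont 0.0346.
Largest remainder: Claybrook receives the extra seat.

Oakdale: 8, Rivermont: 7, Pinehurst: 8, Claybrook: 3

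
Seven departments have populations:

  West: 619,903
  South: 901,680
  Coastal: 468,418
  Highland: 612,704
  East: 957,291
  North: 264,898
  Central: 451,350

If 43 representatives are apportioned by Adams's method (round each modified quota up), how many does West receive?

Standard divisor 4276244/43 ≈ 99447.535; standard quotas: West 6.233, South 9.067, Coastal 4.710, Highland 6.161, East 9.626, North 2.664, Central 4.539.
Rounding up gives 7, 10, 5, 7, 10, 3, 5 = 47 seats, so the divisor must be adjusted.
With modified divisor 109500: modified quotas West 5.661, South 8.235, Coastal 4.278, Highland 5.595, East 8.742, North 2.419, Central 4.122.
Rounding up: West 6, South 9, Coastal 5, Highland 6, East 9, North 3, Central 5 (total 43).
West receives 6.

6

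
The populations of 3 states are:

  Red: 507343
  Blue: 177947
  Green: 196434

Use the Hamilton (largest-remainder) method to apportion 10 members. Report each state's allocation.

Red=6, Blue=2, Green=2

Total 881724; standard divisor 881724/10 ≈ 88172.4.
Standard quotas: Red 5.7540, Blue 2.0182, Green 2.2278.
Lower quotas: Red 5, Blue 2, Green 2 (sum 9, leaving 1 seat).
Remainders in descending order: Red 0.7540, Green 0.2278, Blue 0.0182.
Largest remainder: Red receives the extra seat.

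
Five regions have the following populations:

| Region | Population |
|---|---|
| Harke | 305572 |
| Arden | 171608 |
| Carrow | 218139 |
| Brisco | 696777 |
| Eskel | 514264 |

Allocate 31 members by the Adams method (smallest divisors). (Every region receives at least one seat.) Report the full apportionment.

Standard divisor 1906360/31 ≈ 61495.484; standard quotas: Harke 4.969, Arden 2.791, Carrow 3.547, Brisco 11.331, Eskel 8.363.
Rounding up gives 5, 3, 4, 12, 9 = 33 seats, so the divisor must be adjusted.
With modified divisor 67000: modified quotas Harke 4.561, Arden 2.561, Carrow 3.256, Brisco 10.400, Eskel 7.676.
Rounding up: Harke 5, Arden 3, Carrow 4, Brisco 11, Eskel 8 (total 31).

Harke: 5, Arden: 3, Carrow: 4, Brisco: 11, Eskel: 8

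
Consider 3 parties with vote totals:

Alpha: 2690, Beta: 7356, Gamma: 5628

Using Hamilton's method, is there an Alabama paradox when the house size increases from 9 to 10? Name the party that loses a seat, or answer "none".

none

At 9 seats: Alpha 2, Beta 4, Gamma 3.
At 10 seats: Alpha 2, Beta 5, Gamma 3.
No party's allocation decreased.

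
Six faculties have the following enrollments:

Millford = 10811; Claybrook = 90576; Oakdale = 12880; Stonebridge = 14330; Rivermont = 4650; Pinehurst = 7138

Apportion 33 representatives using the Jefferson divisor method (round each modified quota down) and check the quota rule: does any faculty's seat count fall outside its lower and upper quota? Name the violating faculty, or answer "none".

Standard quotas: Millford 2.541, Claybrook 21.292, Oakdale 3.028, Stonebridge 3.369, Rivermont 1.093, Pinehurst 1.678.
Jefferson allocation: Millford 2, Claybrook 23, Oakdale 3, Stonebridge 3, Rivermont 1, Pinehurst 1.
Claybrook has quota 21.292 (lower 21, upper 22) but receives 23 — outside the quota interval.

Claybrook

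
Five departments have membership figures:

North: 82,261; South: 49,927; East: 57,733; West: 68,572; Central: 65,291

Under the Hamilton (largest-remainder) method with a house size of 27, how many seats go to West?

6

Total 323784; standard divisor 323784/27 = 11992.
Standard quotas: North 6.8597, South 4.1634, East 4.8143, West 5.7181, Central 5.4445.
Lower quotas: North 6, South 4, East 4, West 5, Central 5 (sum 24, leaving 3 seats).
Remainders in descending order: North 0.8597, East 0.8143, West 0.7181, Central 0.4445, South 0.1634.
The surplus seats go to North, East, West.
West receives 6.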